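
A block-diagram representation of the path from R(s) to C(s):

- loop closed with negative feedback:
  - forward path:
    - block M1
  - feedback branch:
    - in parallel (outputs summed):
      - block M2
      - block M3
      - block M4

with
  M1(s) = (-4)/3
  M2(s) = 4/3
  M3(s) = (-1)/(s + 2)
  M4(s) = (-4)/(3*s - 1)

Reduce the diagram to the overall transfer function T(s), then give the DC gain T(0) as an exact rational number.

First reduce the diagram to T(s).

Step 1: sum the parallel branches M2, M3, M4; result (12*s^2 - s - 29)/(9*s^2 + 15*s - 6)
Step 2: reduce the feedback loop with forward M1 and return (M2+M3+M4); result (36*s^2 + 60*s - 24)/(21*s^2 - 49*s - 98)
The step-2 result is T(s). Setting s = 0: T(0) = -24/(-98) = 12/49.

Answer: 12/49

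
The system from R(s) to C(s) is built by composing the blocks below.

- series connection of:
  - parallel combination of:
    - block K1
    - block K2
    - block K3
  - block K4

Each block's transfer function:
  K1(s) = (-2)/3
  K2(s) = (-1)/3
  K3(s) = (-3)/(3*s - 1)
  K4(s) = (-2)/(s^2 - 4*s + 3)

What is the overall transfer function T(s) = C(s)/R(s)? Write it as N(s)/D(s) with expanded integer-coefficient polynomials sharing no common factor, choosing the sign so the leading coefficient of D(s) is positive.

Reducing step by step:

Step 1: reduce the parallel group K1, K2, K3 -> (-3*s - 2)/(3*s - 1)
Step 2: multiply (K1+K2+K3), K4 (series) - this is the overall T(s), already in the required normalized form

Answer: (6*s + 4)/(3*s^3 - 13*s^2 + 13*s - 3)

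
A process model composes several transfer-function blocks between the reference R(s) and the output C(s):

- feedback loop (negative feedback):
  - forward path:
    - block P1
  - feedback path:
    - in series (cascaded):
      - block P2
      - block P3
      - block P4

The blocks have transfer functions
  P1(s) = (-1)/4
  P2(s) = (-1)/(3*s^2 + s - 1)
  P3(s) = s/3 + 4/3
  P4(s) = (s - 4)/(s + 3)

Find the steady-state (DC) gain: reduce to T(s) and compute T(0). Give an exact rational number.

Step 1: combine P2, P3, P4 in series: (16 - s^2)/(9*s^3 + 30*s^2 + 6*s - 9)
Step 2: feedback reduction of P1, (P2*P3*P4): (-9*s^3 - 30*s^2 - 6*s + 9)/(36*s^3 + 121*s^2 + 24*s - 52)
The step-2 result is T(s). Setting s = 0: T(0) = 9/(-52) = -9/52.

Therefore the answer is -9/52.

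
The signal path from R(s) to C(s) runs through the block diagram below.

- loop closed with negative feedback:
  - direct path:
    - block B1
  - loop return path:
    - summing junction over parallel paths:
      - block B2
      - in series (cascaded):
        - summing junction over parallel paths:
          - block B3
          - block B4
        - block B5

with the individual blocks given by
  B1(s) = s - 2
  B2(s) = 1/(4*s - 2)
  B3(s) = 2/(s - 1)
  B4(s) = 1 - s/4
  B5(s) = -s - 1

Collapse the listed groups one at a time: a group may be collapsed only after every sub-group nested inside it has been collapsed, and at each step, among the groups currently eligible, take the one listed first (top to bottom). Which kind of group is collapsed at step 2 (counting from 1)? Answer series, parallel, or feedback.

[1] reduce the parallel group B3, B4
[2] series reduction of (B3+B4), B5
[3] sum the parallel branches B2, ((B3+B4)*B5)
[4] feedback reduction of B1, (B2+((B3+B4)*B5))
Step 2 collapses a series group.

Final answer: series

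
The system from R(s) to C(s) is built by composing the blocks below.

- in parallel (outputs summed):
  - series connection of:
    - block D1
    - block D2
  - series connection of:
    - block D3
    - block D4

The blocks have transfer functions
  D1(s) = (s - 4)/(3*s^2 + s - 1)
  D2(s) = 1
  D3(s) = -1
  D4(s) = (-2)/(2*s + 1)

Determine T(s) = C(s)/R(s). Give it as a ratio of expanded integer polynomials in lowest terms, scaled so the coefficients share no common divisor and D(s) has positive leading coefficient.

Step 1 - combine D1, D2 in series: (s - 4)/(3*s^2 + s - 1)
Step 2 - multiply D3, D4 (series): 2/(2*s + 1)
Step 3 - add (D1*D2), (D3*D4) (parallel): this yields T(s), and no further normalization is needed

Hence the answer: (8*s^2 - 5*s - 6)/(6*s^3 + 5*s^2 - s - 1)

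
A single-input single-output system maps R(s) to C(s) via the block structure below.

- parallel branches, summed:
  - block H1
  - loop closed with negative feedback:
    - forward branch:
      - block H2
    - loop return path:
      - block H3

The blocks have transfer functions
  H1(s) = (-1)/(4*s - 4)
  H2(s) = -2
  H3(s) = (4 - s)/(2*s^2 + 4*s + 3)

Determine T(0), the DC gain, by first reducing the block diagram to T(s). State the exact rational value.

First reduce the diagram to T(s).

Step 1: collapse the loop (H2 forward, H3 return) -> (-4*s^2 - 8*s - 6)/(2*s^2 + 6*s - 5)
Step 2: combine H1, [H2/(1+H2*H3)] in parallel -> (-16*s^3 - 18*s^2 + 2*s + 29)/(8*s^3 + 16*s^2 - 44*s + 20)
Step 2 gives the overall T(s). Then T(0) = 29/20.

Answer: 29/20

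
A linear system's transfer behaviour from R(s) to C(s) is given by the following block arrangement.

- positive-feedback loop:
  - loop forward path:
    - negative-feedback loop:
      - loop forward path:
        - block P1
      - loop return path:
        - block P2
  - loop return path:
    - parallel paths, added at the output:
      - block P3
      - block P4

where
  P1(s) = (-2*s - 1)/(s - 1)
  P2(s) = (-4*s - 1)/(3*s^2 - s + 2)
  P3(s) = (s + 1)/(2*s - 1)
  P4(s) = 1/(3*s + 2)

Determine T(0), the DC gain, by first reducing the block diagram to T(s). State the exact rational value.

Step 1 - apply the feedback formula to P1, P2, giving (-6*s^3 - s^2 - 3*s - 2)/(3*s^3 + 4*s^2 + 9*s - 1)
Step 2 - combine P3, P4 in parallel, giving (3*s^2 + 7*s + 1)/(6*s^2 + s - 2)
Step 3 - feedback reduction of [P1/(1+P1*P2)], (P3+P4), giving (-36*s^5 - 12*s^4 - 7*s^3 - 13*s^2 + 4*s + 4)/(36*s^5 + 72*s^4 + 74*s^3 + 23*s^2 - 2*s + 4)
Evaluating the step-3 result (the overall T(s)) at s = 0 gives T(0) = 4/4 = 1.

Therefore the answer is 1.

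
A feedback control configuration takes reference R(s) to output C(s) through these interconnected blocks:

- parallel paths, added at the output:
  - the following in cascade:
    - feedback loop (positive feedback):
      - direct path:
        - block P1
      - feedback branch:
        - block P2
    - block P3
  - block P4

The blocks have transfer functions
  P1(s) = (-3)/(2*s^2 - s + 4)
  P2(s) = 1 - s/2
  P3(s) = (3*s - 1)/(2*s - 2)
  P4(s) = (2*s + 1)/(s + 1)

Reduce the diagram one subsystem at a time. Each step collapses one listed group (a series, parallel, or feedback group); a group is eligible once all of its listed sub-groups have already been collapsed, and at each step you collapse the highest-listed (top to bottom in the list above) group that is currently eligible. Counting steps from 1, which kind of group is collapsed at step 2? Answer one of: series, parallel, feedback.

Step 1: apply the feedback formula to P1, P2
Step 2: multiply [P1/(1-P1*P2)], P3 (series)
Step 3: sum the parallel branches ([P1/(1-P1*P2)]*P3), P4
The group at step 2 is a series group.

Final answer: series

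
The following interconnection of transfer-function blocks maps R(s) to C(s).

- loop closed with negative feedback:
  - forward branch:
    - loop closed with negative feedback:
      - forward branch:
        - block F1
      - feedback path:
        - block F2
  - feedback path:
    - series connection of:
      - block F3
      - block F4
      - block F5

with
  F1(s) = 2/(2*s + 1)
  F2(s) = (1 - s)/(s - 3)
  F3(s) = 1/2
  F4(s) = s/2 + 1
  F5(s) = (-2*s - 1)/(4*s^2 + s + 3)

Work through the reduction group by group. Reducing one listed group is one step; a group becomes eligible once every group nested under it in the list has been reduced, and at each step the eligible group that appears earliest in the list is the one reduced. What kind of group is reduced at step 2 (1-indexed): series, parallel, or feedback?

[1] close the feedback loop around F1, F2
[2] combine F3, F4, F5 in series
[3] close the feedback loop around [F1/(1+F1*F2)], (F3*F4*F5)
Step 2 collapses a series group.

Answer: series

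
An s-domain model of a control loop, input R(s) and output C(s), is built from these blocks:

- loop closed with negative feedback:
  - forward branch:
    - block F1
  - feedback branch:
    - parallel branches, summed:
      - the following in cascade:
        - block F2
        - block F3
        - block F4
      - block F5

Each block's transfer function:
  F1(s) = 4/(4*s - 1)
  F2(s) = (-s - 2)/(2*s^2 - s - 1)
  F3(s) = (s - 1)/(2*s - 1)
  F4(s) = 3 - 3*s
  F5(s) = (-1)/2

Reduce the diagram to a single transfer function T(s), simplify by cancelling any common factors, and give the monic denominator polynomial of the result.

(1) cascade F2, F3, F4; result (3*s^2 + 3*s - 6)/(4*s^2 - 1)
(2) reduce the parallel group (F2*F3*F4), F5; result (2*s^2 + 6*s - 11)/(8*s^2 - 2)
(3) feedback reduction of F1, ((F2*F3*F4)+F5); result (16*s^2 - 4)/(16*s^3 + 8*s - 21)
That last expression is T(s), already simplified. Scaling its denominator by 1/16 (the reciprocal of the leading coefficient) yields the monic denominator.

Hence the answer: s^3 + s/2 - 21/16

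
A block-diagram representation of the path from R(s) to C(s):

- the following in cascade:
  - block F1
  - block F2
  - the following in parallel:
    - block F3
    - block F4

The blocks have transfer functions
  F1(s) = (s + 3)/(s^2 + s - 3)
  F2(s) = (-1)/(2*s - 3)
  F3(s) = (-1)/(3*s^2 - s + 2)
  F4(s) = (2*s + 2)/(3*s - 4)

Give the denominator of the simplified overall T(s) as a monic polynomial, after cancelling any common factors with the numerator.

(1) reduce the parallel group F3, F4 gives (6*s^3 + 4*s^2 - s + 8)/(9*s^3 - 15*s^2 + 10*s - 8)
(2) multiply F1, F2, (F3+F4) (series) gives (-6*s^4 - 22*s^3 - 11*s^2 - 5*s - 24)/(18*s^6 - 39*s^5 - 46*s^4 + 190*s^3 - 217*s^2 + 162*s - 72)
The result of step 2 is T(s) in lowest terms. Its denominator has leading coefficient 18; dividing the denominator through by 18 makes it monic.

Answer: s^6 - 13*s^5/6 - 23*s^4/9 + 95*s^3/9 - 217*s^2/18 + 9*s - 4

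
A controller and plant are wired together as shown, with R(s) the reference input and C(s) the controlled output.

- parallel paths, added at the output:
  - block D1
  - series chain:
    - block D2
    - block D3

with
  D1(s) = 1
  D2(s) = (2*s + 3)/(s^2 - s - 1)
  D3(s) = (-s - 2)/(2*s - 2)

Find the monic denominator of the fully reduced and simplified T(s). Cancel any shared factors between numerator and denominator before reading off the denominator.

[1] reduce the series chain D2, D3 = (-2*s^2 - 7*s - 6)/(2*s^3 - 4*s^2 + 2)
[2] add D1, (D2*D3) (parallel) = (2*s^3 - 6*s^2 - 7*s - 4)/(2*s^3 - 4*s^2 + 2)
T(s) is the step-2 result (common factors already cancelled). Leading coefficient of the denominator: 2. Divide through by 2 for the monic polynomial.

Answer: s^3 - 2*s^2 + 1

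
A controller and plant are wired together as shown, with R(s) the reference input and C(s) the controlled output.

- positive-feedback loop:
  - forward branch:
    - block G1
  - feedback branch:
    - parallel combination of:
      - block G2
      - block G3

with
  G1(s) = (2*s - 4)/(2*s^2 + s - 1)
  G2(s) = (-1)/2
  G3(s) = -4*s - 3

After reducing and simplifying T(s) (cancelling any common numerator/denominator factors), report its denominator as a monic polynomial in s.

First reduce the diagram to T(s).

Step 1. add G2, G3 (parallel) = -4*s - 7/2
Step 2. collapse the loop (G1 forward, (G2+G3) return) = (2*s - 4)/(10*s^2 - 8*s - 15)
The result of step 2 is T(s) in lowest terms. Its denominator has leading coefficient 10; dividing the denominator through by 10 makes it monic.

Answer: s^2 - 4*s/5 - 3/2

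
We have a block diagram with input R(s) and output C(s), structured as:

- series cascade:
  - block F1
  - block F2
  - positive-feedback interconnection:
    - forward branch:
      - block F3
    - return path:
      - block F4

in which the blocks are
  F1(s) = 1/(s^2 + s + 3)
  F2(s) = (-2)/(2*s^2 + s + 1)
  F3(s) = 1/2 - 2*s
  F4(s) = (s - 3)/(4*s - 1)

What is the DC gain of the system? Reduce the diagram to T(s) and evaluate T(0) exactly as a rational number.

Answer: 2/3

Working:
Step 1: reduce the feedback loop with forward F3 and return F4, giving (1 - 4*s)/(s - 1)
Step 2: series reduction of F1, F2, [F3/(1-F3*F4)], giving (8*s - 2)/(2*s^5 + s^4 + 5*s^3 - 4*s^2 - s - 3)
DC gain: substitute s = 0 into T(s) from step 2: T(0) = -2/(-3) = 2/3.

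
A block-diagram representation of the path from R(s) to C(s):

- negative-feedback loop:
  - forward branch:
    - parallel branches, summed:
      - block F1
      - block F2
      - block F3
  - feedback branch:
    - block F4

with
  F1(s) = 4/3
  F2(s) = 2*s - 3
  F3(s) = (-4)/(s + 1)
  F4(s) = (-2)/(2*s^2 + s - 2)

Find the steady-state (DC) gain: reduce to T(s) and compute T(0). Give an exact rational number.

(1) combine F1, F2, F3 in parallel: (6*s^2 + s - 17)/(3*s + 3)
(2) close the feedback loop around (F1+F2+F3), F4: (12*s^4 + 8*s^3 - 45*s^2 - 19*s + 34)/(6*s^3 - 3*s^2 - 5*s + 28)
DC gain: substitute s = 0 into T(s) from step 2: T(0) = 34/28 = 17/14.

Final answer: 17/14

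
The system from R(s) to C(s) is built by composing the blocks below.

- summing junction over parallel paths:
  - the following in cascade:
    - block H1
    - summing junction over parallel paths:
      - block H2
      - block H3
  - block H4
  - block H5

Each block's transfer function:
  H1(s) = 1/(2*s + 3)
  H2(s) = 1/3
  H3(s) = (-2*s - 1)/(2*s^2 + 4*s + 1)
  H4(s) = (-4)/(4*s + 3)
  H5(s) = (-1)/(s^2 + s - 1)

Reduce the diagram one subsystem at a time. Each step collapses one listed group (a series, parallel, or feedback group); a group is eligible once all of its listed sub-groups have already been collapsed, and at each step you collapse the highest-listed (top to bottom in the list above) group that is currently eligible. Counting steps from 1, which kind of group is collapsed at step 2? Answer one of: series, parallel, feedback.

The answer is series.

Reasoning:
Step 1: reduce the parallel group H2, H3
Step 2: combine H1, (H2+H3) in series
Step 3: combine (H1*(H2+H3)), H4, H5 in parallel
The group at step 2 is a series group.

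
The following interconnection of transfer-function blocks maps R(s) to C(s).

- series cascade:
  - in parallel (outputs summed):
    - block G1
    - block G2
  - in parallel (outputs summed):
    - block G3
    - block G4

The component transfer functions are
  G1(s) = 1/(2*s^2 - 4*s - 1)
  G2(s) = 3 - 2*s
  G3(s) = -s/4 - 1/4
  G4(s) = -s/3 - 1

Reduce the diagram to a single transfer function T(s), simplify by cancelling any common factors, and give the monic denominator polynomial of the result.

Answer: s^2 - 2*s - 1/2

Working:
Step 1 - add G1, G2 (parallel) -> (-4*s^3 + 14*s^2 - 10*s - 2)/(2*s^2 - 4*s - 1)
Step 2 - combine G3, G4 in parallel -> -7*s/12 - 5/4
Step 3 - multiply (G1+G2), (G3+G4) (series) -> (14*s^4 - 19*s^3 - 70*s^2 + 82*s + 15)/(12*s^2 - 24*s - 6)
The result of step 3 is T(s) in lowest terms. Its denominator has leading coefficient 12; dividing the denominator through by 12 makes it monic.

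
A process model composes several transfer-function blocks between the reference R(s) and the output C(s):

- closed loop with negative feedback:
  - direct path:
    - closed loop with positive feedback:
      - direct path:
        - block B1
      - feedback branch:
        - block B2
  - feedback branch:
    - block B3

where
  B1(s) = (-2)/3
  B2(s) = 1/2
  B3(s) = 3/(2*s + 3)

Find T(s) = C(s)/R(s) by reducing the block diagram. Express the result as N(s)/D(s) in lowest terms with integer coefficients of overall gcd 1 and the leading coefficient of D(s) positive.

Step 1. apply the feedback formula to B1, B2; result (-1)/2
Step 2. collapse the loop ([B1/(1-B1*B2)] forward, B3 return), giving the overall T(s)

Hence the answer: (-2*s - 3)/(4*s + 3)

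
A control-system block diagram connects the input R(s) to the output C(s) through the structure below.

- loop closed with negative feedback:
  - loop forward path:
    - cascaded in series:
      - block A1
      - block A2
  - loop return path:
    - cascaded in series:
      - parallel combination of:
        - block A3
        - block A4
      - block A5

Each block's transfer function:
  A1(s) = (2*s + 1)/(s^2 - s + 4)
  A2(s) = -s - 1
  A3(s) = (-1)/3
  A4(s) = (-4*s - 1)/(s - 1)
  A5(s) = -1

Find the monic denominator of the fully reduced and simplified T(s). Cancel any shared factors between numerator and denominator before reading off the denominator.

Step 1. cascade A1, A2 -> (-2*s^2 - 3*s - 1)/(s^2 - s + 4)
Step 2. sum the parallel branches A3, A4 -> (-13*s - 2)/(3*s - 3)
Step 3. multiply (A3+A4), A5 (series) -> (13*s + 2)/(3*s - 3)
Step 4. collapse the loop ((A1*A2) forward, ((A3+A4)*A5) return) -> (6*s^3 + 3*s^2 - 6*s - 3)/(23*s^3 + 49*s^2 + 4*s + 14)
No further cancellation is possible in the step-4 result, so that is T(s). Its denominator becomes monic after dividing by the leading coefficient 23.

Therefore the answer is s^3 + 49*s^2/23 + 4*s/23 + 14/23.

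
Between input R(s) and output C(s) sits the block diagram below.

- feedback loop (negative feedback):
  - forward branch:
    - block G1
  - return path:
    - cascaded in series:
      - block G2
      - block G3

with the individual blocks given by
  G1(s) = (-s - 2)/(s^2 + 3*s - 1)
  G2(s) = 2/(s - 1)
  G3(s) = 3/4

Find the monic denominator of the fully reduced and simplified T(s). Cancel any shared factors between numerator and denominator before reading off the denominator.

Step 1. combine G2, G3 in series gives 3/(2*s - 2)
Step 2. close the feedback loop around G1, (G2*G3) gives (-2*s^2 - 2*s + 4)/(2*s^3 + 4*s^2 - 11*s - 4)
Step 2 gives the fully reduced T(s), with no common factor left to cancel. The denominator's leading coefficient is 2, so divide each of its coefficients by 2 to get the monic form.

Therefore the answer is s^3 + 2*s^2 - 11*s/2 - 2.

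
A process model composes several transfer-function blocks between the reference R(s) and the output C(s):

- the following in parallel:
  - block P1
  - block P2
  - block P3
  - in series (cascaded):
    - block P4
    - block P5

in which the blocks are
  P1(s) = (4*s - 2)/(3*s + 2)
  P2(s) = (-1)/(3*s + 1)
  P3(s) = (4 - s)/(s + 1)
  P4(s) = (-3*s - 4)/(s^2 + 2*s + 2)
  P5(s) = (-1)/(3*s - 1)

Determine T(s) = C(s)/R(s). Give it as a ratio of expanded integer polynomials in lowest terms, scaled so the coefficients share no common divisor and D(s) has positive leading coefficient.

The answer is (9*s^6 + 117*s^5 + 284*s^4 + 357*s^3 + 157*s^2 + 16*s)/(27*s^6 + 99*s^5 + 159*s^4 + 115*s^3 + 18*s^2 - 14*s - 4).

Reasoning:
Step 1: combine P4, P5 in series = (3*s + 4)/(3*s^3 + 5*s^2 + 4*s - 2)
Step 2: reduce the parallel group P1, P2, P3, (P4*P5), which is the overall transfer function T(s) = C(s)/R(s) in lowest terms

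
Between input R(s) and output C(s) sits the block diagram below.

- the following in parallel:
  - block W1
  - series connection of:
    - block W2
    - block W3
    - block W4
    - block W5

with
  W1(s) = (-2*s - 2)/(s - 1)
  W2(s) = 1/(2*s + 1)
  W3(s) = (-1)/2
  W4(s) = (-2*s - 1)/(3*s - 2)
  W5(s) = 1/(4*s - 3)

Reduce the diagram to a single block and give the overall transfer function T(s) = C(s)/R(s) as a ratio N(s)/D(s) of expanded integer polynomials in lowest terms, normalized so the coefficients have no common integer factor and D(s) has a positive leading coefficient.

Step 1 - cascade W2, W3, W4, W5 gives 1/(24*s^2 - 34*s + 12)
Step 2 - reduce the parallel group W1, (W2*W3*W4*W5) - this is the overall T(s), already in the required normalized form

Hence the answer: (-48*s^3 + 20*s^2 + 45*s - 25)/(24*s^3 - 58*s^2 + 46*s - 12)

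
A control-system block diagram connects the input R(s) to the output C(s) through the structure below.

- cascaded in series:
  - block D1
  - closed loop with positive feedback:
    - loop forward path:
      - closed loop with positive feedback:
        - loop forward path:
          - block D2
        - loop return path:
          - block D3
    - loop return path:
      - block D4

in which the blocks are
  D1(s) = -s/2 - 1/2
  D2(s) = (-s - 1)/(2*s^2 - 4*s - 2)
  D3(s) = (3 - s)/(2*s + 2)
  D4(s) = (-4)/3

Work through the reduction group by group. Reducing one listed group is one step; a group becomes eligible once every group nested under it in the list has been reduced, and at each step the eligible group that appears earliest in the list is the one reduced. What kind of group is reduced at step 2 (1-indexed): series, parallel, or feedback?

1. apply the feedback formula to D2, D3
2. feedback reduction of [D2/(1-D2*D3)], D4
3. reduce the series chain D1, [[D2/(1-D2*D3)]/(1-[D2/(1-D2*D3)]*D4)]
At step 2 the group reduced is feedback.

Final answer: feedback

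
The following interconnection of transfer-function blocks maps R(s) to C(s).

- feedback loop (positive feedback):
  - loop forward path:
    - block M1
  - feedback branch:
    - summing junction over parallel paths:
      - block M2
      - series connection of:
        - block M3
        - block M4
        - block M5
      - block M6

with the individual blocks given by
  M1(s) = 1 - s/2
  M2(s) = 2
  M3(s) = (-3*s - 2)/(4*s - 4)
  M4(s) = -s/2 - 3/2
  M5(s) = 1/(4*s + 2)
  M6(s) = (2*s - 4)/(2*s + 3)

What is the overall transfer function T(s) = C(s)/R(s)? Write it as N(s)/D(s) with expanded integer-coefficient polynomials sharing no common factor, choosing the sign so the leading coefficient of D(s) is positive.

Answer: (-64*s^4 + 64*s^3 + 208*s^2 - 112*s - 96)/(198*s^4 - 269*s^3 + 47*s^2 - 8*s - 68)

Working:
[1] series reduction of M3, M4, M5; result (3*s^2 + 11*s + 6)/(32*s^2 - 16*s - 16)
[2] combine M2, (M3*M4*M5), M6 in parallel; result (198*s^3 - s^2 - 83*s - 14)/(64*s^3 + 64*s^2 - 80*s - 48)
[3] reduce the feedback loop with forward M1 and return (M2+(M3*M4*M5)+M6), which is the overall transfer function T(s) = C(s)/R(s) in lowest terms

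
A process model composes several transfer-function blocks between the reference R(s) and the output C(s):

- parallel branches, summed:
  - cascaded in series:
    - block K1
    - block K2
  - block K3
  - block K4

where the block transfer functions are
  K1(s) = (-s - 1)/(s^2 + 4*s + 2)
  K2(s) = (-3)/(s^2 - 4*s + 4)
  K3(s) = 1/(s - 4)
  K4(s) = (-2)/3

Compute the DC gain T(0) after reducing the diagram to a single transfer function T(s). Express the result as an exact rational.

1. multiply K1, K2 (series) -> (3*s + 3)/(s^4 - 10*s^2 + 8*s + 8)
2. parallel reduction of (K1*K2), K3, K4 -> (-2*s^5 + 11*s^4 + 20*s^3 - 117*s^2 + 45*s + 52)/(3*s^5 - 12*s^4 - 30*s^3 + 144*s^2 - 72*s - 96)
Evaluating the step-2 result (the overall T(s)) at s = 0 gives T(0) = 52/(-96) = -13/24.

Final answer: -13/24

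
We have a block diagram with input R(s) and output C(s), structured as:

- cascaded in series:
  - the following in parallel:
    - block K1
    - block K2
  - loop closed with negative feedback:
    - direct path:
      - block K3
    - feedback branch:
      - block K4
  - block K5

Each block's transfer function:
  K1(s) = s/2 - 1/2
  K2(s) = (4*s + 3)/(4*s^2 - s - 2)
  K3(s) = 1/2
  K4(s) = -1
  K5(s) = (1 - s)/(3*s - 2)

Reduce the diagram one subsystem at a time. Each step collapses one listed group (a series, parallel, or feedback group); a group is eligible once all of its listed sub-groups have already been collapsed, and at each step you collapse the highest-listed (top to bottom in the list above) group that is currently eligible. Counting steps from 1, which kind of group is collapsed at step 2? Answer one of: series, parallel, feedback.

The answer is feedback.

Reasoning:
Step 1. reduce the parallel group K1, K2
Step 2. reduce the feedback loop with forward K3 and return K4
Step 3. cascade (K1+K2), [K3/(1+K3*K4)], K5
At step 2 the group reduced is feedback.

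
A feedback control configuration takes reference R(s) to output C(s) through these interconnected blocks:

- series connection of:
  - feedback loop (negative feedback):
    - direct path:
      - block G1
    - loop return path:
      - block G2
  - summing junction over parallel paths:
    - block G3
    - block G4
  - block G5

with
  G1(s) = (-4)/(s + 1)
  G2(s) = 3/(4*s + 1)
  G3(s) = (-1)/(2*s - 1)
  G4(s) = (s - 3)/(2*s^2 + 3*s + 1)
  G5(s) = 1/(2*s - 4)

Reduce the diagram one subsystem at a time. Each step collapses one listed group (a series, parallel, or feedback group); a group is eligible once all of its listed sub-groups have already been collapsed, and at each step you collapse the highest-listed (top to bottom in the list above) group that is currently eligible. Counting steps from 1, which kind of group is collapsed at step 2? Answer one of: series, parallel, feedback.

Step 1 - collapse the loop (G1 forward, G2 return)
Step 2 - combine G3, G4 in parallel
Step 3 - series reduction of [G1/(1+G1*G2)], (G3+G4), G5
So the answer for step 2 is parallel.

Answer: parallel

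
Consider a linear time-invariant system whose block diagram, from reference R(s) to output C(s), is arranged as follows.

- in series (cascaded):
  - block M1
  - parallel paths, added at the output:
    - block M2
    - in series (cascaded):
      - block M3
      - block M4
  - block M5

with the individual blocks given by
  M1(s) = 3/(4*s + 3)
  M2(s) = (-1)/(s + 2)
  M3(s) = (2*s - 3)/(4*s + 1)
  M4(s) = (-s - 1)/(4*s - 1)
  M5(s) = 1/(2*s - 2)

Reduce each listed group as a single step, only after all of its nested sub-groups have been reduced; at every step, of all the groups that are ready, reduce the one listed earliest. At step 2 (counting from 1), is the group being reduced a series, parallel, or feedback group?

[1] multiply M3, M4 (series)
[2] add M2, (M3*M4) (parallel)
[3] combine M1, (M2+(M3*M4)), M5 in series
At step 2 the group reduced is parallel.

Final answer: parallel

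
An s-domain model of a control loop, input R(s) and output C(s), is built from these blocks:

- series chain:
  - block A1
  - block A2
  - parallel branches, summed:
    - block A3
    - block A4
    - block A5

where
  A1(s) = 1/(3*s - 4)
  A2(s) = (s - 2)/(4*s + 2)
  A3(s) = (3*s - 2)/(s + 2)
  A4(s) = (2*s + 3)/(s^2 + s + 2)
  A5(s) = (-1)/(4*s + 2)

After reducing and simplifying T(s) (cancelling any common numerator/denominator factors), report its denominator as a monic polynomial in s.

Reducing step by step:

[1] parallel reduction of A3, A4, A5, giving (12*s^4 + 17*s^3 + 47*s^2 + 26*s)/(4*s^4 + 14*s^3 + 22*s^2 + 24*s + 8)
[2] multiply A1, A2, (A3+A4+A5) (series), giving (12*s^5 - 7*s^4 + 13*s^3 - 68*s^2 - 52*s)/(48*s^6 + 128*s^5 + 92*s^4 - 44*s^3 - 320*s^2 - 272*s - 64)
That last expression is T(s), already simplified. Scaling its denominator by 1/48 (the reciprocal of the leading coefficient) yields the monic denominator.

Answer: s^6 + 8*s^5/3 + 23*s^4/12 - 11*s^3/12 - 20*s^2/3 - 17*s/3 - 4/3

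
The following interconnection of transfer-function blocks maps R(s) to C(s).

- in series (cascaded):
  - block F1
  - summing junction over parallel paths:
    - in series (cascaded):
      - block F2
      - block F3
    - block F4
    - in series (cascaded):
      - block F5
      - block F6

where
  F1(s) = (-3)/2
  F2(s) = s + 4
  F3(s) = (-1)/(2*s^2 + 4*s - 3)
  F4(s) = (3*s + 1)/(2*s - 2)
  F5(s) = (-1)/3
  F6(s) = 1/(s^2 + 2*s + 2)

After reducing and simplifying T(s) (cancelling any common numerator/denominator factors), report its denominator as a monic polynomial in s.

First reduce the diagram to T(s).

[1] series reduction of F2, F3 gives (-s - 4)/(2*s^2 + 4*s - 3)
[2] reduce the series chain F5, F6 gives (-1)/(3*s^2 + 6*s + 6)
[3] sum the parallel branches (F2*F3), F4, (F5*F6) gives (18*s^5 + 72*s^4 + 71*s^3 + 17*s^2 - 22*s + 24)/(12*s^5 + 36*s^4 + 6*s^3 - 42*s^2 - 48*s + 36)
[4] multiply F1, ((F2*F3)+F4+(F5*F6)) (series) gives (-18*s^5 - 72*s^4 - 71*s^3 - 17*s^2 + 22*s - 24)/(8*s^5 + 24*s^4 + 4*s^3 - 28*s^2 - 32*s + 24)
The result of step 4 is T(s) in lowest terms. Its denominator has leading coefficient 8; dividing the denominator through by 8 makes it monic.

Answer: s^5 + 3*s^4 + s^3/2 - 7*s^2/2 - 4*s + 3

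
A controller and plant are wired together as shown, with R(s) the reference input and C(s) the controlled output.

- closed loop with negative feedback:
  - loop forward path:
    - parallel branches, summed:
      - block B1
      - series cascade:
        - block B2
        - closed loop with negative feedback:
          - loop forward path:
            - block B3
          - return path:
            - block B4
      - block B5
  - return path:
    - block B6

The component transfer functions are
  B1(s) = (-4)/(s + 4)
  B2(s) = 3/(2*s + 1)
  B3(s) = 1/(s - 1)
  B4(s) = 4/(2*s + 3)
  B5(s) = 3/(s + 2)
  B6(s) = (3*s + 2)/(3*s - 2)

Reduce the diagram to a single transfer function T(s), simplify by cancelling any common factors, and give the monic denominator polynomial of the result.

First reduce the diagram to T(s).

(1) apply the feedback formula to B3, B4 gives (2*s + 3)/(2*s^2 + s + 1)
(2) reduce the series chain B2, [B3/(1+B3*B4)] gives (6*s + 9)/(4*s^3 + 4*s^2 + 3*s + 1)
(3) parallel reduction of B1, (B2*[B3/(1+B3*B4)]), B5 gives (-4*s^4 + 18*s^3 + 58*s^2 + 113*s + 76)/(4*s^5 + 28*s^4 + 59*s^3 + 51*s^2 + 30*s + 8)
(4) collapse the loop ((B1+(B2*[B3/(1+B3*B4)])+B5) forward, B6 return) gives (-12*s^5 + 62*s^4 + 138*s^3 + 223*s^2 + 2*s - 152)/(12*s^6 + 64*s^5 + 167*s^4 + 245*s^3 + 443*s^2 + 418*s + 136)
No further cancellation is possible in the step-4 result, so that is T(s). Its denominator becomes monic after dividing by the leading coefficient 12.

Answer: s^6 + 16*s^5/3 + 167*s^4/12 + 245*s^3/12 + 443*s^2/12 + 209*s/6 + 34/3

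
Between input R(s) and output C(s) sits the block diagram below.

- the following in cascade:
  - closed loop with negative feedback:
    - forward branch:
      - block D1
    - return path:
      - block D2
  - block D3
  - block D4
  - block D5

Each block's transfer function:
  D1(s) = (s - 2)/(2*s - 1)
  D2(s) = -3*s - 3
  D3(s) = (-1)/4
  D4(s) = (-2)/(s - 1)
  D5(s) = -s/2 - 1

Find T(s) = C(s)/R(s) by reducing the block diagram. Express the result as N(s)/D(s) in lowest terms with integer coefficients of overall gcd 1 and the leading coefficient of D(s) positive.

(1) collapse the loop (D1 forward, D2 return): (2 - s)/(3*s^2 - 5*s - 5)
(2) combine [D1/(1+D1*D2)], D3, D4, D5 in series: this yields T(s), and no further normalization is needed

Final answer: (s^2 - 4)/(12*s^3 - 32*s^2 + 20)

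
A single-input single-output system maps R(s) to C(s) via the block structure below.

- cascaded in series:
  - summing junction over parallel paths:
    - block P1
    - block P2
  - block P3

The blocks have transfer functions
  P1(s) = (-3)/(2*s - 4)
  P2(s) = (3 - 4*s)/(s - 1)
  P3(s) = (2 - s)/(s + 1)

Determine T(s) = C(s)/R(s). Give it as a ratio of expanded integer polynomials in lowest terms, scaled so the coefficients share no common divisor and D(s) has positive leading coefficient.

Step 1 - reduce the parallel group P1, P2: (-8*s^2 + 19*s - 9)/(2*s^2 - 6*s + 4)
Step 2 - combine (P1+P2), P3 in series: this yields T(s), and no further normalization is needed

Therefore the answer is (8*s^2 - 19*s + 9)/(2*s^2 - 2).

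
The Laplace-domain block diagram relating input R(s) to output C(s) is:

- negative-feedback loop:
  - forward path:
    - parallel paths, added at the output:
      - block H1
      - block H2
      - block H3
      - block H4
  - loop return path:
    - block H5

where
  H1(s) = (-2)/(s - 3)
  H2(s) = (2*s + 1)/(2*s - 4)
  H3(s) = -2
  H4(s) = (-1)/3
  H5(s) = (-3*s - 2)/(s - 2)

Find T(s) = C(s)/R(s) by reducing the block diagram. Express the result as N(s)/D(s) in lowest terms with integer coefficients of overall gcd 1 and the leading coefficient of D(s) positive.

First reduce the diagram to T(s).

Step 1 - parallel reduction of H1, H2, H3, H4 gives (-8*s^2 + 43*s - 69)/(6*s^2 - 30*s + 36)
Step 2 - apply the feedback formula to (H1+H2+H3+H4), H5, which is the overall transfer function T(s) = C(s)/R(s) in lowest terms

Answer: (-8*s^3 + 59*s^2 - 155*s + 138)/(30*s^3 - 155*s^2 + 217*s + 66)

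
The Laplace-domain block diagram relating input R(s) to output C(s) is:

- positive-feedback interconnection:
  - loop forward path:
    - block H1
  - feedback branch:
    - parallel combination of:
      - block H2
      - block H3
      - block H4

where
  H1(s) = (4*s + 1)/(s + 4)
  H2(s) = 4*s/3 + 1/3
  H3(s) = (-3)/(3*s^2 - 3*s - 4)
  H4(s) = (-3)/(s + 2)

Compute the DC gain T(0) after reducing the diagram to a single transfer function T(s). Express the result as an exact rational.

Step 1 - add H2, H3, H4 (parallel) -> (12*s^4 + 15*s^3 - 64*s^2 - 24*s + 10)/(9*s^3 + 9*s^2 - 30*s - 24)
Step 2 - close the feedback loop around H1, (H2+H3+H4) -> (-36*s^4 - 45*s^3 + 111*s^2 + 126*s + 24)/(48*s^5 + 63*s^4 - 286*s^3 - 166*s^2 + 160*s + 106)
Step 2 gives the overall T(s). Then T(0) = 24/106 = 12/53.

Hence the answer: 12/53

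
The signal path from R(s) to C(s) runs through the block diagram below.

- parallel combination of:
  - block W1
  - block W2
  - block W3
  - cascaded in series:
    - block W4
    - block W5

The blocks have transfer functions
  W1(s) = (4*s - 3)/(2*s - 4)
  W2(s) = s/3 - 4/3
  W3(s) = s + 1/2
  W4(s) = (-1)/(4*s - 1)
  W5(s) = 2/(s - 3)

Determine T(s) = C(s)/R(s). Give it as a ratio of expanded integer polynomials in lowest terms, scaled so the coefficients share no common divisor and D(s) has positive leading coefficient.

Reducing step by step:

Step 1 - multiply W4, W5 (series), giving (-2)/(4*s^2 - 13*s + 3)
Step 2 - reduce the parallel group W1, W2, W3, (W4*W5), giving the overall T(s)

Answer: (32*s^4 - 140*s^3 + 145*s^2 - 52*s + 27)/(24*s^3 - 126*s^2 + 174*s - 36)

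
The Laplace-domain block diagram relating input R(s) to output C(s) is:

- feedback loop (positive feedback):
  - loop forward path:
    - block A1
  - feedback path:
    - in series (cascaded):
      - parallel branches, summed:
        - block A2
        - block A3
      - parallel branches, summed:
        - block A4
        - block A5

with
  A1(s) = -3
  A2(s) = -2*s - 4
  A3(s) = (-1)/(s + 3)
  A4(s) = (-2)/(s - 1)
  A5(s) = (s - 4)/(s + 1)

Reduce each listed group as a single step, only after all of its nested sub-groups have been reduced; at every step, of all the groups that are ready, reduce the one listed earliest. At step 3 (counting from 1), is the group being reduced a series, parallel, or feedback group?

(1) reduce the parallel group A2, A3
(2) reduce the parallel group A4, A5
(3) cascade (A2+A3), (A4+A5)
(4) feedback reduction of A1, ((A2+A3)*(A4+A5))
So the answer for step 3 is series.

Hence the answer: series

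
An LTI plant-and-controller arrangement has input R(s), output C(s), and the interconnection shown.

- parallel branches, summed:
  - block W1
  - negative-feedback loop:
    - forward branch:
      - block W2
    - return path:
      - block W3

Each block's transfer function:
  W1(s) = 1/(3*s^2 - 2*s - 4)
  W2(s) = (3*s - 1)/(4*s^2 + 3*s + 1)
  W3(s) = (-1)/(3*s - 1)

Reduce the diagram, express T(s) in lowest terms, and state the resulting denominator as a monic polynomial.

[1] feedback reduction of W2, W3 = (3*s - 1)/(4*s^2 + 3*s)
[2] sum the parallel branches W1, [W2/(1+W2*W3)] = (9*s^3 - 5*s^2 - 7*s + 4)/(12*s^4 + s^3 - 22*s^2 - 12*s)
No further cancellation is possible in the step-2 result, so that is T(s). Its denominator becomes monic after dividing by the leading coefficient 12.

Answer: s^4 + s^3/12 - 11*s^2/6 - s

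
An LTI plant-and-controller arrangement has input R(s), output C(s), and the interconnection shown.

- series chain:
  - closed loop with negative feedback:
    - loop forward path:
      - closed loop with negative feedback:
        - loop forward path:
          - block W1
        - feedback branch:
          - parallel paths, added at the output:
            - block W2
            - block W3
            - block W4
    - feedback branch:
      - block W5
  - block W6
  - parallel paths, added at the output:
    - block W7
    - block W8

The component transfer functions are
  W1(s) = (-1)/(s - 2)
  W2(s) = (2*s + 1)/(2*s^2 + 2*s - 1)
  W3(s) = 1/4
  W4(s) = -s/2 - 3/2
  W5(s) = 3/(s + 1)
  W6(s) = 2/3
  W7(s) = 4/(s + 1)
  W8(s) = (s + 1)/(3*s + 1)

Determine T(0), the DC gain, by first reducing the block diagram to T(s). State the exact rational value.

1. sum the parallel branches W2, W3, W4 gives (-4*s^3 - 14*s^2 + 9)/(8*s^2 + 8*s - 4)
2. apply the feedback formula to W1, (W2+W3+W4) gives (-8*s^2 - 8*s + 4)/(12*s^3 + 6*s^2 - 20*s - 1)
3. close the feedback loop around [W1/(1+W1*(W2+W3+W4))], W5 gives (-8*s^3 - 16*s^2 - 4*s + 4)/(12*s^4 + 18*s^3 - 38*s^2 - 45*s + 11)
4. parallel reduction of W7, W8 gives (s^2 + 14*s + 5)/(3*s^2 + 4*s + 1)
5. series reduction of [[W1/(1+W1*(W2+W3+W4))]/(1+[W1/(1+W1*(W2+W3+W4))]*W5)], W6, (W7+W8) gives (-16*s^4 - 240*s^3 - 296*s^2 + 32*s + 40)/(108*s^5 + 198*s^4 - 288*s^3 - 519*s^2 - 36*s + 33)
The step-5 result is T(s). Setting s = 0: T(0) = 40/33.

Final answer: 40/33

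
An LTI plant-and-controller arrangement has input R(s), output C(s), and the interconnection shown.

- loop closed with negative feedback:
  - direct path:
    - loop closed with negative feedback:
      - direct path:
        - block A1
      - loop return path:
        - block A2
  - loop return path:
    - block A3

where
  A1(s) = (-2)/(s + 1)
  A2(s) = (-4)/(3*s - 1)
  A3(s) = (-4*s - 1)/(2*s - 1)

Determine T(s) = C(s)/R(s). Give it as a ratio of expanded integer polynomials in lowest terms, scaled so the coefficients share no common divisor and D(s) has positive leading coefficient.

Reducing step by step:

(1) collapse the loop (A1 forward, A2 return), giving (2 - 6*s)/(3*s^2 + 2*s + 7)
(2) reduce the feedback loop with forward [A1/(1+A1*A2)] and return A3, giving the overall T(s)

Answer: (-12*s^2 + 10*s - 2)/(6*s^3 + 25*s^2 + 10*s - 9)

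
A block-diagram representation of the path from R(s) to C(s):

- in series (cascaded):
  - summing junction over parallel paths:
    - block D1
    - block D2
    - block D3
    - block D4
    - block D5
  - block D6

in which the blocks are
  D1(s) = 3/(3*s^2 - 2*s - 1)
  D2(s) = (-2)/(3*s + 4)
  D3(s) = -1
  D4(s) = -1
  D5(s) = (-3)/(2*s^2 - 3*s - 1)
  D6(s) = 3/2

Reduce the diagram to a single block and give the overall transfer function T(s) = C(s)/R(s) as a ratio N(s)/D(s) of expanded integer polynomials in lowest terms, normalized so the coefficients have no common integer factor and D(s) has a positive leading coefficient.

Reducing step by step:

[1] parallel reduction of D1, D2, D3, D4, D5; result (-36*s^5 + 18*s^4 + 115*s^3 - 61*s^2 - 68*s - 10)/(18*s^5 - 15*s^4 - 49*s^3 + 19*s^2 + 23*s + 4)
[2] multiply (D1+D2+D3+D4+D5), D6 (series), which is the overall transfer function T(s) = C(s)/R(s) in lowest terms

Answer: (-108*s^5 + 54*s^4 + 345*s^3 - 183*s^2 - 204*s - 30)/(36*s^5 - 30*s^4 - 98*s^3 + 38*s^2 + 46*s + 8)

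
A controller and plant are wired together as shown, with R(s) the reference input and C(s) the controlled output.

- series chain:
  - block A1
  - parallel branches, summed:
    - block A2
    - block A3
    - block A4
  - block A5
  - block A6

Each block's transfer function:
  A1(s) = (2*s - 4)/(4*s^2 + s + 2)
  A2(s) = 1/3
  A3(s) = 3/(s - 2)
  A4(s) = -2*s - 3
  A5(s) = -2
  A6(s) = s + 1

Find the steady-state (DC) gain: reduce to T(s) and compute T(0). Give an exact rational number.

Step 1: sum the parallel branches A2, A3, A4, giving (-6*s^2 + 4*s + 25)/(3*s - 6)
Step 2: multiply A1, (A2+A3+A4), A5, A6 (series), giving (24*s^3 + 8*s^2 - 116*s - 100)/(12*s^2 + 3*s + 6)
That last expression is T(s); at s = 0 only the constant terms survive, so T(0) = -100/6 = -50/3.

Therefore the answer is -50/3.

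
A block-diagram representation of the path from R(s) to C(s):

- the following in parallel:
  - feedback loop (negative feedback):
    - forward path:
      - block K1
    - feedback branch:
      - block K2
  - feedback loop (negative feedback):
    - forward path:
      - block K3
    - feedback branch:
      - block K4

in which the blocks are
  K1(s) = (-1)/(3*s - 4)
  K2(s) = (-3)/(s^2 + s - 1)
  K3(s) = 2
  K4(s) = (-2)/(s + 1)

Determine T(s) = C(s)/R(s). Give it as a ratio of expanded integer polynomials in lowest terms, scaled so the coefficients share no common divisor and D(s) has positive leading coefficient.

1. apply the feedback formula to K1, K2: (-s^2 - s + 1)/(3*s^3 - s^2 - 7*s + 7)
2. reduce the feedback loop with forward K3 and return K4: (2*s + 2)/(s - 3)
3. add [K1/(1+K1*K2)], [K3/(1+K3*K4)] (parallel): this yields T(s), and no further normalization is needed

Therefore the answer is (6*s^4 + 3*s^3 - 14*s^2 + 4*s + 11)/(3*s^4 - 10*s^3 - 4*s^2 + 28*s - 21).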